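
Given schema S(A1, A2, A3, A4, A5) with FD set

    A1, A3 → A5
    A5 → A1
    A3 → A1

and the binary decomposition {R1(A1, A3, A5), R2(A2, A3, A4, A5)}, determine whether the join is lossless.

Common attributes: R1 ∩ R2 = {A3, A5}.
Closure of {A3, A5}: A5 → A1 applies, adding A1. So (A3, A5)⁺ = {A1, A3, A5}.
This closure contains every attribute of R1, so R1 ∩ R2 → R1. The join is lossless.

Yes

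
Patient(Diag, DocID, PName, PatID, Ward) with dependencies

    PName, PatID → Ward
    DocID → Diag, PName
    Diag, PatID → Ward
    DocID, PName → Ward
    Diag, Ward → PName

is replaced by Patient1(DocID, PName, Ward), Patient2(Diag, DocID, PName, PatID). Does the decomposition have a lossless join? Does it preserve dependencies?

Lossless test: (DocID, PName)⁺ = {Diag, DocID, PName, Ward}, which contains all of one fragment — lossless.
Dependency preservation: the restricted closure of {PName, PatID} across the fragments never reaches {Ward}, so PName, PatID → Ward cannot be enforced without a join — not preserved.

lossless but not dependency-preserving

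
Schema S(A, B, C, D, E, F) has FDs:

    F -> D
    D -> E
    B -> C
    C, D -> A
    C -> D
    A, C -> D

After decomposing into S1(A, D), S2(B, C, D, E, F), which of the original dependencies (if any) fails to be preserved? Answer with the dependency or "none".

C, D -> A

Check C, D → A: no single fragment contains all of {A, C, D}, and the restricted closure of {C, D} across the fragments never reaches {A}.
F → D is preserved.
D → E is preserved.
B → C is preserved.
C → D is preserved.
A, C → D is preserved.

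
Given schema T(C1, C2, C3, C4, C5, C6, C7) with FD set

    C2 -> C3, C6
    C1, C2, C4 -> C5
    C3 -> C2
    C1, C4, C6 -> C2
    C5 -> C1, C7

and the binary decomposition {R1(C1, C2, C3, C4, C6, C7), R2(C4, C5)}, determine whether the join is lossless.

No

Common attributes: R1 ∩ R2 = {C4}.
No dependency enlarges {C4}, so (C4)⁺ = {C4}.
The closure contains neither all of R1 = {C1, C2, C3, C4, C6, C7} nor all of R2 = {C4, C5}, so the common attributes are not a superkey of either fragment. The join is lossy.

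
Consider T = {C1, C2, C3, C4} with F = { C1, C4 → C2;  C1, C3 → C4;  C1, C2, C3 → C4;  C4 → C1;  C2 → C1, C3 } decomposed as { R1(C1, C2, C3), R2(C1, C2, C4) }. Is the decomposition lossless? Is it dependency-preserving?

Lossless test: (C1, C2)⁺ = {C1, C2, C3, C4}, which contains all of one fragment — lossless.
Dependency preservation: C1, C3 → C4; C1, C2, C3 → C4 are not contained in any single fragment, but the restricted closure of each left-hand side across the fragments still reaches the right-hand side; the remaining FDs each lie inside some fragment. All dependencies are preserved.

lossless and dependency-preserving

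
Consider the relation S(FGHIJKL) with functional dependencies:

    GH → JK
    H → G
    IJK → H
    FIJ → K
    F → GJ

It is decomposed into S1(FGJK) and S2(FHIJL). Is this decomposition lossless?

Common attributes: S1 ∩ S2 = {FJ}.
Closure of {FJ}: F → GJ applies, adding G. So (FJ)⁺ = {FGJ}.
The closure contains neither all of S1 = {FGJK} nor all of S2 = {FHIJL}, so the common attributes are not a superkey of either fragment. The join is lossy.

No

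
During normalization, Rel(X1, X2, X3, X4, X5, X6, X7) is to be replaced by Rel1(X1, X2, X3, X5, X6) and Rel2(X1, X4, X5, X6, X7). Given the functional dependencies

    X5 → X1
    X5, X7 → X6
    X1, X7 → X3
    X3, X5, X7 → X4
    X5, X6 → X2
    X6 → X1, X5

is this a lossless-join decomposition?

No

Common attributes: Rel1 ∩ Rel2 = {X1, X5, X6}.
Closure of {X1, X5, X6}: X5, X6 → X2 applies, adding X2. So (X1, X5, X6)⁺ = {X1, X2, X5, X6}.
The closure contains neither all of Rel1 = {X1, X2, X3, X5, X6} nor all of Rel2 = {X1, X4, X5, X6, X7}, so the common attributes are not a superkey of either fragment. The join is lossy.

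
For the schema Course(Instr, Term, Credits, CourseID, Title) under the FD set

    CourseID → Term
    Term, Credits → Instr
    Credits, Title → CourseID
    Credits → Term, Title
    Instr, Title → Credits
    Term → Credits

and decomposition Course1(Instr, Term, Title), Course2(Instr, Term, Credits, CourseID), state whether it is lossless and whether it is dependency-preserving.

Lossless test: (Instr, Term)⁺ = {Instr, Term, Credits, CourseID, Title}, which contains all of one fragment — lossless.
Dependency preservation: Credits, Title → CourseID; Credits → Term, Title; Instr, Title → Credits are not contained in any single fragment, but the restricted closure of each left-hand side across the fragments still reaches the right-hand side; the remaining FDs each lie inside some fragment. All dependencies are preserved.

lossless and dependency-preserving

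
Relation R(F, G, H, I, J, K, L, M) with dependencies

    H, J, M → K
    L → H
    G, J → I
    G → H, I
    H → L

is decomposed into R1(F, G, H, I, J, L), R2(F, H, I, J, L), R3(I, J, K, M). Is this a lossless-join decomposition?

No

Chase test. Columns are F, G, H, I, J, K, L, M; row i has aⱼ where attribute j ∈ Ri, else bᵢⱼ.
Initial tableau (one row per fragment):
  row 1: a1 a2 a3 a4 a5 b16 a7 b18
  row 2: a1 b22 a3 a4 a5 b26 a7 b28
  row 3: b31 b32 b33 a4 a5 a6 b37 a8
No row becomes fully distinguished — the join is lossy.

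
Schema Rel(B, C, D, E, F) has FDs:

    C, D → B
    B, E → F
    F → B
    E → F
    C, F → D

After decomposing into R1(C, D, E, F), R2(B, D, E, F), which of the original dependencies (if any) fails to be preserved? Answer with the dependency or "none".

C, D → B

Check C, D → B: no single fragment contains all of {B, C, D}, and the restricted closure of {C, D} across the fragments never reaches {B}.
B, E → F is preserved.
F → B is preserved.
E → F is preserved.
C, F → D is preserved.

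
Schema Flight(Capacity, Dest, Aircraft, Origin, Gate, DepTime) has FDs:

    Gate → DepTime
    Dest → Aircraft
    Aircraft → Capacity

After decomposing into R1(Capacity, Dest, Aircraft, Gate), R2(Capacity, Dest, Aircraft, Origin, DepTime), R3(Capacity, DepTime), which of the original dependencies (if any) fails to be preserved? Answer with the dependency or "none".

Check Gate → DepTime: no single fragment contains all of {Gate, DepTime}, and the restricted closure of {Gate} across the fragments never reaches {DepTime}.
Dest → Aircraft is preserved.
Aircraft → Capacity is preserved.

Gate → DepTime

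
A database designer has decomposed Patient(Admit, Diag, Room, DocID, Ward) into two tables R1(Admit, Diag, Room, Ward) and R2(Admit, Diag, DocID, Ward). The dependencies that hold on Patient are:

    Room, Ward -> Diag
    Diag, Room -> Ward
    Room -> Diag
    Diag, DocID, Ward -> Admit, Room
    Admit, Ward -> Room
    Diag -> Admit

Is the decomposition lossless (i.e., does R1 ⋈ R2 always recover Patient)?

Yes

Common attributes: R1 ∩ R2 = {Admit, Diag, Ward}.
Closure of {Admit, Diag, Ward}: Admit, Ward → Room applies, adding Room. So (Admit, Diag, Ward)⁺ = {Admit, Diag, Room, Ward}.
This closure contains every attribute of R1, so R1 ∩ R2 → R1. The join is lossless.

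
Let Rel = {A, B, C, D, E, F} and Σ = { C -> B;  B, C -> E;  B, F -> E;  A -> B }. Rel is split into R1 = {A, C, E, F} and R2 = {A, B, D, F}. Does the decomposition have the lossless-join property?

Common attributes: R1 ∩ R2 = {A, F}.
Closure of {A, F}: A → B applies, adding B; B, F → E applies, adding E. So (A, F)⁺ = {A, B, E, F}.
The closure contains neither all of R1 = {A, C, E, F} nor all of R2 = {A, B, D, F}, so the common attributes are not a superkey of either fragment. The join is lossy.

No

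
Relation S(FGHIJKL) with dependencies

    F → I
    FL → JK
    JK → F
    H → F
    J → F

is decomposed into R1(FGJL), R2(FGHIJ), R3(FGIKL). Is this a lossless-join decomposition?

No

Chase test. Columns are FGHIJKL; row i has aⱼ where attribute j ∈ Ri, else bᵢⱼ.
Initial tableau (one row per fragment):
  row 1: a1 a2 b13 b14 a5 b16 a7
  row 2: a1 a2 a3 a4 a5 b26 b27
  row 3: a1 a2 b33 a4 b35 a6 a7
Rows 1 and 2 agree on F; apply F→I and equate their I entries.
Rows 1 and 3 agree on FL; apply FL→JK and equate their JK entries.
No row becomes fully distinguished — the join is lossy.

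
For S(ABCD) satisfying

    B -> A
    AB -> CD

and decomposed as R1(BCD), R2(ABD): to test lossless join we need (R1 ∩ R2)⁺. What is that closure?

R1 ∩ R2 = {BD}.
B → A applies, adding A
AB → CD applies, adding C
Closure: {ABCD}.

ABCD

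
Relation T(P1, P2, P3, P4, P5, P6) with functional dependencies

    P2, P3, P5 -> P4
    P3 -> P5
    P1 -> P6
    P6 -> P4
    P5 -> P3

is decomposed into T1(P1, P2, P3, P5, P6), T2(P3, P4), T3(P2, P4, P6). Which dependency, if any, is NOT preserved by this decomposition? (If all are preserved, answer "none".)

P2, P3, P5 -> P4

Check P2, P3, P5 → P4: no single fragment contains all of {P2, P3, P4, P5}, and the restricted closure of {P2, P3, P5} across the fragments never reaches {P4}.
P3 → P5 is preserved.
P1 → P6 is preserved.
P6 → P4 is preserved.
P5 → P3 is preserved.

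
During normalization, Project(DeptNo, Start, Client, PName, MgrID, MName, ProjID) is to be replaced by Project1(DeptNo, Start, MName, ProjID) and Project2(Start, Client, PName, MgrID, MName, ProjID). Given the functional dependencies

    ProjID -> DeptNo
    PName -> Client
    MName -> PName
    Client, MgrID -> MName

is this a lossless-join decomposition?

Common attributes: Project1 ∩ Project2 = {Start, MName, ProjID}.
Closure of {Start, MName, ProjID}: ProjID → DeptNo applies, adding DeptNo; MName → PName applies, adding PName; PName → Client applies, adding Client. So (Start, MName, ProjID)⁺ = {DeptNo, Start, Client, PName, MName, ProjID}.
This closure contains every attribute of Project1, so Project1 ∩ Project2 → Project1. The join is lossless.

Yes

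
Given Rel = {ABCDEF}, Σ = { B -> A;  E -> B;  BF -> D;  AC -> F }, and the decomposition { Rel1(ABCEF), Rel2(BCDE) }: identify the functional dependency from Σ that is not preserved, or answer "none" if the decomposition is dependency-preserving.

BF -> D

Check BF → D: no single fragment contains all of {BDF}, and the restricted closure of {BF} across the fragments never reaches {D}.
B → A is preserved.
E → B is preserved.
AC → F is preserved.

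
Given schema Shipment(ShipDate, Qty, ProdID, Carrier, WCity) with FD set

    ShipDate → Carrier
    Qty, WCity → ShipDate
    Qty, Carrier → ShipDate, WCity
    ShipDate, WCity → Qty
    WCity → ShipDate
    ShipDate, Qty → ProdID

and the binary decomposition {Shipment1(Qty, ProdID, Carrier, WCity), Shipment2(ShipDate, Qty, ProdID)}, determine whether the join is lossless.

Common attributes: Shipment1 ∩ Shipment2 = {Qty, ProdID}.
No dependency enlarges {Qty, ProdID}, so (Qty, ProdID)⁺ = {Qty, ProdID}.
The closure contains neither all of Shipment1 = {Qty, ProdID, Carrier, WCity} nor all of Shipment2 = {ShipDate, Qty, ProdID}, so the common attributes are not a superkey of either fragment. The join is lossy.

No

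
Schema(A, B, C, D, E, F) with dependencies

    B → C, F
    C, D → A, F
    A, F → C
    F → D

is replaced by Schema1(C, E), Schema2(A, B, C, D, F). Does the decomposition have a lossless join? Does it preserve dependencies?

lossy but dependency-preserving

Lossless test: (C)⁺ = {C}, which is a superkey of neither fragment — lossy.
Dependency preservation: every FD's attributes lie within a single fragment, so each can be enforced locally — preserved.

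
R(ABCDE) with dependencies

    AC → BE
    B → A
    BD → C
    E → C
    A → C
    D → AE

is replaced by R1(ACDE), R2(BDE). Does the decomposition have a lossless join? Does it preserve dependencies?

Lossless test: (DE)⁺ = {ABCDE}, which contains all of one fragment — lossless.
Dependency preservation: the restricted closure of {AC} across the fragments never reaches {BE}, so AC → BE cannot be enforced without a join — not preserved.

lossless but not dependency-preserving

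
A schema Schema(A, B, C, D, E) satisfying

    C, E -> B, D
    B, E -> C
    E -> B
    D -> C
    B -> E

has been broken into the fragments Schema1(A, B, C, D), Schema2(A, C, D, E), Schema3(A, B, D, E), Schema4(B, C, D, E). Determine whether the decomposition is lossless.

Chase test. Columns are A, B, C, D, E; row i has aⱼ where attribute j ∈ Schemai, else bᵢⱼ.
Initial tableau (one row per fragment):
  row 1: a1 a2 a3 a4 b15
  row 2: a1 b22 a3 a4 a5
  row 3: a1 a2 b33 a4 a5
  row 4: b41 a2 a3 a4 a5
Rows 2 and 4 agree on C, E; apply C, E→B, D and equate their B, D entries.
Rows 2 and 3 agree on B, E; apply B, E→C and equate their C entries.
Rows 1 and 2 agree on B; apply B→E and equate their E entries.
Row 1 is now all distinguished symbols — the join is lossless.

Yes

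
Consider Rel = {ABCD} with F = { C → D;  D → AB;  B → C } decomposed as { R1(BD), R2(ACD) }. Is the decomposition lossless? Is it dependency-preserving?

Lossless test: (D)⁺ = {ABCD}, which contains all of one fragment — lossless.
Dependency preservation: D → AB; B → C are not contained in any single fragment, but the restricted closure of each left-hand side across the fragments still reaches the right-hand side; the remaining FDs each lie inside some fragment. All dependencies are preserved.

lossless and dependency-preserving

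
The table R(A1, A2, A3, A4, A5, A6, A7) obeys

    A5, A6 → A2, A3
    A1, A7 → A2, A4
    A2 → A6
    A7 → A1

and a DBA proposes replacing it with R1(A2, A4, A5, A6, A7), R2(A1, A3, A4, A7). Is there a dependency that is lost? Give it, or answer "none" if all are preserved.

A5, A6 → A2, A3

Check A5, A6 → A2, A3: no single fragment contains all of {A2, A3, A5, A6}, and the restricted closure of {A5, A6} across the fragments never reaches {A2, A3}.
A1, A7 → A2, A4 is preserved.
A2 → A6 is preserved.
A7 → A1 is preserved.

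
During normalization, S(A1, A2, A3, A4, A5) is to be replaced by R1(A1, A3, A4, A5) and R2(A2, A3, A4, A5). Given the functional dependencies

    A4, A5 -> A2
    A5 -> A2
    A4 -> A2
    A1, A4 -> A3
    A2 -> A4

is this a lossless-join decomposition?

Common attributes: R1 ∩ R2 = {A3, A4, A5}.
Closure of {A3, A4, A5}: A4, A5 → A2 applies, adding A2. So (A3, A4, A5)⁺ = {A2, A3, A4, A5}.
This closure contains every attribute of R2, so R1 ∩ R2 → R2. The join is lossless.

Yes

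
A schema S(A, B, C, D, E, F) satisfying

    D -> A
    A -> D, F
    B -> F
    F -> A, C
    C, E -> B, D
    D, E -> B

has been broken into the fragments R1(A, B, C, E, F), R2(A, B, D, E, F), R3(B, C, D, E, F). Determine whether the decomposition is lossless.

Yes

Chase test. Columns are A, B, C, D, E, F; row i has aⱼ where attribute j ∈ Ri, else bᵢⱼ.
Initial tableau (one row per fragment):
  row 1: a1 a2 a3 b14 a5 a6
  row 2: a1 a2 b23 a4 a5 a6
  row 3: b31 a2 a3 a4 a5 a6
Rows 2 and 3 agree on D; apply D→A and equate their A entries.
Rows 1 and 2 agree on A; apply A→D, F and equate their D, F entries.
Rows 1 and 2 agree on F; apply F→A, C and equate their A, C entries.
Row 1 is now all distinguished symbols — the join is lossless.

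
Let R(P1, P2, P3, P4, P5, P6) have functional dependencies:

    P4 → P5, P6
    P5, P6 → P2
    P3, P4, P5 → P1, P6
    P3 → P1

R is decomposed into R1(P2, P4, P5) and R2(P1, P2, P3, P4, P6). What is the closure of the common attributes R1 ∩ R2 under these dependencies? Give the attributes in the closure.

P2, P4, P5, P6

R1 ∩ R2 = {P2, P4}.
P4 → P5, P6 applies, adding P5, P6
Closure: {P2, P4, P5, P6}.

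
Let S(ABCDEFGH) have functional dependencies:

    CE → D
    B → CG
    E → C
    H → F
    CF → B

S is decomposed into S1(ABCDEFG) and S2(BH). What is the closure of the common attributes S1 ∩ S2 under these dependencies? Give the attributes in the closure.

S1 ∩ S2 = {B}.
B → CG applies, adding CG
Closure: {BCG}.

BCG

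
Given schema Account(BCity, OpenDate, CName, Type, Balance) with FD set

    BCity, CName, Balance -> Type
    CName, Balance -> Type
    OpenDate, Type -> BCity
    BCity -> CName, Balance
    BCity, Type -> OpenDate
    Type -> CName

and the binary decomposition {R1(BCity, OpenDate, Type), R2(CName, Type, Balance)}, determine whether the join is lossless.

No

Common attributes: R1 ∩ R2 = {Type}.
Closure of {Type}: Type → CName applies, adding CName. So (Type)⁺ = {CName, Type}.
The closure contains neither all of R1 = {BCity, OpenDate, Type} nor all of R2 = {CName, Type, Balance}, so the common attributes are not a superkey of either fragment. The join is lossy.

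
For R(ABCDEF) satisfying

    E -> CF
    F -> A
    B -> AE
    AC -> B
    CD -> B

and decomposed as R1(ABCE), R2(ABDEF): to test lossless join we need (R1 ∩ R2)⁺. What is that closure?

ABCEF

R1 ∩ R2 = {ABE}.
E → CF applies, adding CF
Closure: {ABCEF}.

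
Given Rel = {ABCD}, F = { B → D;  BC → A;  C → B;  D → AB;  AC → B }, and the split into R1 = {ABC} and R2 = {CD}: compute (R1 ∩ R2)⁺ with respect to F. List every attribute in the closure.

R1 ∩ R2 = {C}.
C → B applies, adding B
B → D applies, adding D
BC → A applies, adding A
Closure: {ABCD}.

ABCD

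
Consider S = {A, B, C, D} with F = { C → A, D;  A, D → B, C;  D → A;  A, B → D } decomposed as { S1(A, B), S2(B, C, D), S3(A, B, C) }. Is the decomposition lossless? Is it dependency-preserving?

Lossless test (chase): Rows 2 and 3 agree on C; apply C→A, D and equate their A, D entries. Rows 1 and 2 agree on A, B; apply A, B→D and equate their D entries. Rows 1 and 2 agree on A, D; apply A, D→B, C and equate their B, C entries. Row 1 is now all distinguished symbols — the join is lossless.
Dependency preservation: C → A, D; A, D → B, C; D → A; A, B → D are not contained in any single fragment, but the restricted closure of each left-hand side across the fragments still reaches the right-hand side; the remaining FDs each lie inside some fragment. All dependencies are preserved.

lossless and dependency-preserving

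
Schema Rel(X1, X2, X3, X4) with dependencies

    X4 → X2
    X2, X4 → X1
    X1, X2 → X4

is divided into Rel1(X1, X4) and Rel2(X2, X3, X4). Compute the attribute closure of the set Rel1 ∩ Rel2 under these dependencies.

Rel1 ∩ Rel2 = {X4}.
X4 → X2 applies, adding X2
X2, X4 → X1 applies, adding X1
Closure: {X1, X2, X4}.

X1, X2, X4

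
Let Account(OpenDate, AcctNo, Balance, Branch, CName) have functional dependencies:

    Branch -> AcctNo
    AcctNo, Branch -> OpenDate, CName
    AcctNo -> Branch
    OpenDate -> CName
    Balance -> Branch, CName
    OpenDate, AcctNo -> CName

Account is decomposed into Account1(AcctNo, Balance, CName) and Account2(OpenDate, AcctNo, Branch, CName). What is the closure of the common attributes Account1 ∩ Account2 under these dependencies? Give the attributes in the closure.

Account1 ∩ Account2 = {AcctNo, CName}.
AcctNo → Branch applies, adding Branch
AcctNo, Branch → OpenDate, CName applies, adding OpenDate
Closure: {OpenDate, AcctNo, Branch, CName}.

OpenDate, AcctNo, Branch, CName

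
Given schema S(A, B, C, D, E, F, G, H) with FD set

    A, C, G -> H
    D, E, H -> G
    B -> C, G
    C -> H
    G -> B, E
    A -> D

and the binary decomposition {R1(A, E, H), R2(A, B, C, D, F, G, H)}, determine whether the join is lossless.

Common attributes: R1 ∩ R2 = {A, H}.
Closure of {A, H}: A → D applies, adding D. So (A, H)⁺ = {A, D, H}.
The closure contains neither all of R1 = {A, E, H} nor all of R2 = {A, B, C, D, F, G, H}, so the common attributes are not a superkey of either fragment. The join is lossy.

No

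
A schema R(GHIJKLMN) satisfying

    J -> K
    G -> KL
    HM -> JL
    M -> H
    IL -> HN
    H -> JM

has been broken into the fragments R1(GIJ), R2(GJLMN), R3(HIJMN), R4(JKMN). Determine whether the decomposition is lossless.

Chase test. Columns are GHIJKLMN; row i has aⱼ where attribute j ∈ Ri, else bᵢⱼ.
Initial tableau (one row per fragment):
  row 1: a1 b12 a3 a4 b15 b16 b17 b18
  row 2: a1 b22 b23 a4 b25 a6 a7 a8
  row 3: b31 a2 a3 a4 b35 b36 a7 a8
  row 4: b41 b42 b43 a4 a5 b46 a7 a8
Rows 1 and 2 agree on J; apply J→K and equate their K entries.
Rows 1 and 3 agree on J; apply J→K and equate their K entries.
Rows 1 and 4 agree on J; apply J→K and equate their K entries.
Rows 1 and 2 agree on G; apply G→KL and equate their KL entries.
Rows 2 and 3 agree on M; apply M→H and equate their H entries.
Rows 2 and 4 agree on M; apply M→H and equate their H entries.
Rows 2 and 3 agree on HM; apply HM→JL and equate their JL entries.
Rows 2 and 4 agree on HM; apply HM→JL and equate their JL entries.
Rows 1 and 3 agree on IL; apply IL→HN and equate their HN entries.
Rows 1 and 2 agree on H; apply H→JM and equate their JM entries.
Row 1 is now all distinguished symbols — the join is lossless.

Yes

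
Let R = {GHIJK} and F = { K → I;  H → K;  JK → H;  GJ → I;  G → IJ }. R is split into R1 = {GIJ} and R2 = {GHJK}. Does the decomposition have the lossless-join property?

Common attributes: R1 ∩ R2 = {GJ}.
Closure of {GJ}: GJ → I applies, adding I. So (GJ)⁺ = {GIJ}.
This closure contains every attribute of R1, so R1 ∩ R2 → R1. The join is lossless.

Yes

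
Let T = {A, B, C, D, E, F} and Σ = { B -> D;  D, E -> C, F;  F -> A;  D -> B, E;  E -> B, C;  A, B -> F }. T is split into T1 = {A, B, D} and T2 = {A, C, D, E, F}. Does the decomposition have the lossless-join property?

Common attributes: T1 ∩ T2 = {A, D}.
Closure of {A, D}: D → B, E applies, adding B, E; E → B, C applies, adding C; A, B → F applies, adding F. So (A, D)⁺ = {A, B, C, D, E, F}.
This closure contains every attribute of T1, so T1 ∩ T2 → T1. The join is lossless.

Yes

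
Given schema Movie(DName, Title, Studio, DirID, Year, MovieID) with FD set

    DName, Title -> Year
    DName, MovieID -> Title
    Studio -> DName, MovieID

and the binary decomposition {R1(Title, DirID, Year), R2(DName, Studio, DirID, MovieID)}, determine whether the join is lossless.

No

Common attributes: R1 ∩ R2 = {DirID}.
No dependency enlarges {DirID}, so (DirID)⁺ = {DirID}.
The closure contains neither all of R1 = {Title, DirID, Year} nor all of R2 = {DName, Studio, DirID, MovieID}, so the common attributes are not a superkey of either fragment. The join is lossy.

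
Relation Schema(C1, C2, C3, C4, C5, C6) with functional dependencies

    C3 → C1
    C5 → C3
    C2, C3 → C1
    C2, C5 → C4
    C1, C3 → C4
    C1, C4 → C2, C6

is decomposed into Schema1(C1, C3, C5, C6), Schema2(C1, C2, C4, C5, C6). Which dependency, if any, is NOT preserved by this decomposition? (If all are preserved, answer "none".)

C1, C3 → C4

Check C1, C3 → C4: no single fragment contains all of {C1, C3, C4}, and the restricted closure of {C1, C3} across the fragments never reaches {C4}.
C3 → C1 is preserved.
C5 → C3 is preserved.
C2, C3 → C1 is preserved.
C2, C5 → C4 is preserved.
C1, C4 → C2, C6 is preserved.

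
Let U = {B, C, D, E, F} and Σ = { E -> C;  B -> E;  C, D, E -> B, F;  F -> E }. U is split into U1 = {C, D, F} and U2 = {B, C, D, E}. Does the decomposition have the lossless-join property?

Common attributes: U1 ∩ U2 = {C, D}.
No dependency enlarges {C, D}, so (C, D)⁺ = {C, D}.
The closure contains neither all of U1 = {C, D, F} nor all of U2 = {B, C, D, E}, so the common attributes are not a superkey of either fragment. The join is lossy.

No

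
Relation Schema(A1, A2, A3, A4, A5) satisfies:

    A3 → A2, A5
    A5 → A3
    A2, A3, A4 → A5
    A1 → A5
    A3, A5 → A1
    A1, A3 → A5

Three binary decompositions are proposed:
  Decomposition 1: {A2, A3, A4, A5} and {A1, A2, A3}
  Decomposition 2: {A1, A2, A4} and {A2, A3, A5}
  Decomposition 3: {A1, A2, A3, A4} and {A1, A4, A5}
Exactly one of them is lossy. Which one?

Decomposition 1: common = {A2, A3}, closure = {A1, A2, A3, A5} → lossless.
Decomposition 2: common = {A2}, closure = {A2} → lossy.
Decomposition 3: common = {A1, A4}, closure = {A1, A2, A3, A4, A5} → lossless.

Decomposition 2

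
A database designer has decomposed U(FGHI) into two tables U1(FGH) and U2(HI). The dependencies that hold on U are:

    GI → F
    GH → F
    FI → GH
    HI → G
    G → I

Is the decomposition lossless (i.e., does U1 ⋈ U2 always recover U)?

No

Common attributes: U1 ∩ U2 = {H}.
No dependency enlarges {H}, so (H)⁺ = {H}.
The closure contains neither all of U1 = {FGH} nor all of U2 = {HI}, so the common attributes are not a superkey of either fragment. The join is lossy.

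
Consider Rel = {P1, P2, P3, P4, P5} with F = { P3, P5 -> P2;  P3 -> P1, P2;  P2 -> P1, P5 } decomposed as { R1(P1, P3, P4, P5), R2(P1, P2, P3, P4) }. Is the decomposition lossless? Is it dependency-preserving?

lossless but not dependency-preserving

Lossless test: (P1, P3, P4)⁺ = {P1, P2, P3, P4, P5}, which contains all of one fragment — lossless.
Dependency preservation: the restricted closure of {P2} across the fragments never reaches {P1, P5}, so P2 → P1, P5 cannot be enforced without a join — not preserved.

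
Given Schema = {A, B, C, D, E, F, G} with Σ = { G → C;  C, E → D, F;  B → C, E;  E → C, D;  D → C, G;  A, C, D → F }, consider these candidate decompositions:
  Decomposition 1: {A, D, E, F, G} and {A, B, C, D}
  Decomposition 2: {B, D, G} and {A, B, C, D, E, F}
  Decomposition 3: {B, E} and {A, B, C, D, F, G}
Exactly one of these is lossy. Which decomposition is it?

Decomposition 1

Decomposition 1: common = {A, D}, closure = {A, C, D, F, G} → lossy.
Decomposition 2: common = {B, D}, closure = {B, C, D, E, F, G} → lossless.
Decomposition 3: common = {B}, closure = {B, C, D, E, F, G} → lossless.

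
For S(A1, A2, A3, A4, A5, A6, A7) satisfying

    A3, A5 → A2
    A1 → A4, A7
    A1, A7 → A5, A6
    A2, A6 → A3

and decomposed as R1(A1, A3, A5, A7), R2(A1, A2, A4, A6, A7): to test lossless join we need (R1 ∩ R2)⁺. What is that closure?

R1 ∩ R2 = {A1, A7}.
A1 → A4, A7 applies, adding A4
A1, A7 → A5, A6 applies, adding A5, A6
Closure: {A1, A4, A5, A6, A7}.

A1, A4, A5, A6, A7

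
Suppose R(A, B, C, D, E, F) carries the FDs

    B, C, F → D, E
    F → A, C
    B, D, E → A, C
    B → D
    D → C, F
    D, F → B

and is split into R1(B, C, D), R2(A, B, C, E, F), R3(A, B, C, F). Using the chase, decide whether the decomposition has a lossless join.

Yes

Chase test. Columns are A, B, C, D, E, F; row i has aⱼ where attribute j ∈ Ri, else bᵢⱼ.
Initial tableau (one row per fragment):
  row 1: b11 a2 a3 a4 b15 b16
  row 2: a1 a2 a3 b24 a5 a6
  row 3: a1 a2 a3 b34 b35 a6
Rows 2 and 3 agree on B, C, F; apply B, C, F→D, E and equate their D, E entries.
Rows 1 and 2 agree on B; apply B→D and equate their D entries.
Rows 1 and 2 agree on D; apply D→C, F and equate their C, F entries.
Rows 1 and 2 agree on B, C, F; apply B, C, F→D, E and equate their D, E entries.
Rows 1 and 2 agree on F; apply F→A, C and equate their A, C entries.
Row 1 is now all distinguished symbols — the join is lossless.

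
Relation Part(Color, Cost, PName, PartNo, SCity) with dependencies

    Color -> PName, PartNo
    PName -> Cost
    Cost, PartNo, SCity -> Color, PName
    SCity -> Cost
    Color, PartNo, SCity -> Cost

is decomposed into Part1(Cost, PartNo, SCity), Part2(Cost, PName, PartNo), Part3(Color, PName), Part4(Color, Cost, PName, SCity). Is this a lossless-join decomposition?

Chase test. Columns are Color, Cost, PName, PartNo, SCity; row i has aⱼ where attribute j ∈ Parti, else bᵢⱼ.
Initial tableau (one row per fragment):
  row 1: b11 a2 b13 a4 a5
  row 2: b21 a2 a3 a4 b25
  row 3: a1 b32 a3 b34 b35
  row 4: a1 a2 a3 b44 a5
Rows 3 and 4 agree on Color; apply Color→PName, PartNo and equate their PName, PartNo entries.
Rows 2 and 3 agree on PName; apply PName→Cost and equate their Cost entries.
No row becomes fully distinguished — the join is lossy.

No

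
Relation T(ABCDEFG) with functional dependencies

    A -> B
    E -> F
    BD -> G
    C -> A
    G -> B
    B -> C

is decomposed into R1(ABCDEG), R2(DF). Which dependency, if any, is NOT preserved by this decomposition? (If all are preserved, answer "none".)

E -> F

Check E → F: no single fragment contains all of {EF}, and the restricted closure of {E} across the fragments never reaches {F}.
A → B is preserved.
BD → G is preserved.
C → A is preserved.
G → B is preserved.
B → C is preserved.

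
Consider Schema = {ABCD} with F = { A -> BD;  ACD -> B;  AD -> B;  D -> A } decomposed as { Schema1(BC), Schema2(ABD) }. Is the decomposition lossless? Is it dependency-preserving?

lossy but dependency-preserving

Lossless test: (B)⁺ = {B}, which is a superkey of neither fragment — lossy.
Dependency preservation: ACD → B is not contained in any single fragment, but the restricted closure of its left-hand side across the fragments still reaches the right-hand side; the remaining FDs each lie inside some fragment. All dependencies are preserved.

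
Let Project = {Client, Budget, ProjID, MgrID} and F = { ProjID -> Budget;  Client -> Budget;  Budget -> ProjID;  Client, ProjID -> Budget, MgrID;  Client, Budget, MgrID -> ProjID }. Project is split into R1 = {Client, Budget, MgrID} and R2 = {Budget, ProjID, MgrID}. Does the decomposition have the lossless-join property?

Yes

Common attributes: R1 ∩ R2 = {Budget, MgrID}.
Closure of {Budget, MgrID}: Budget → ProjID applies, adding ProjID. So (Budget, MgrID)⁺ = {Budget, ProjID, MgrID}.
This closure contains every attribute of R2, so R1 ∩ R2 → R2. The join is lossless.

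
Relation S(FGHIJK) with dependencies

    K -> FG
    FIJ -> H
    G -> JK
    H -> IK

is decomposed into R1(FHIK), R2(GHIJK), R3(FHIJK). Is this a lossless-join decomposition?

Chase test. Columns are FGHIJK; row i has aⱼ where attribute j ∈ Ri, else bᵢⱼ.
Initial tableau (one row per fragment):
  row 1: a1 b12 a3 a4 b15 a6
  row 2: b21 a2 a3 a4 a5 a6
  row 3: a1 b32 a3 a4 a5 a6
Rows 1 and 2 agree on K; apply K→FG and equate their FG entries.
Rows 1 and 3 agree on K; apply K→FG and equate their FG entries.
Rows 1 and 2 agree on G; apply G→JK and equate their JK entries.
Row 1 is now all distinguished symbols — the join is lossless.

Yes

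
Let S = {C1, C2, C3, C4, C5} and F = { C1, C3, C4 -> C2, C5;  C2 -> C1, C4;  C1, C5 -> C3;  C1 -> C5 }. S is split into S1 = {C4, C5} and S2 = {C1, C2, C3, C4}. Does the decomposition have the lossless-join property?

No

Common attributes: S1 ∩ S2 = {C4}.
No dependency enlarges {C4}, so (C4)⁺ = {C4}.
The closure contains neither all of S1 = {C4, C5} nor all of S2 = {C1, C2, C3, C4}, so the common attributes are not a superkey of either fragment. The join is lossy.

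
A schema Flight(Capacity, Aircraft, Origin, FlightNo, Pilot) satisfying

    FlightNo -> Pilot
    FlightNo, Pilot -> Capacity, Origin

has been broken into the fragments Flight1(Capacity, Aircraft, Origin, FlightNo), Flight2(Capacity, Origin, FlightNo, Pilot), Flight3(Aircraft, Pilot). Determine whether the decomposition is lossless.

Yes

Chase test. Columns are Capacity, Aircraft, Origin, FlightNo, Pilot; row i has aⱼ where attribute j ∈ Flighti, else bᵢⱼ.
Initial tableau (one row per fragment):
  row 1: a1 a2 a3 a4 b15
  row 2: a1 b22 a3 a4 a5
  row 3: b31 a2 b33 b34 a5
Rows 1 and 2 agree on FlightNo; apply FlightNo→Pilot and equate their Pilot entries.
Row 1 is now all distinguished symbols — the join is lossless.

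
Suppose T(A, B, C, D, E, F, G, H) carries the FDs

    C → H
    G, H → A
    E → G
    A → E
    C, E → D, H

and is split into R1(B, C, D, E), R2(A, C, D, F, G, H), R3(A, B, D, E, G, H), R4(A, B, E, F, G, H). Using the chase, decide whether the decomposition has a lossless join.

Chase test. Columns are A, B, C, D, E, F, G, H; row i has aⱼ where attribute j ∈ Ri, else bᵢⱼ.
Initial tableau (one row per fragment):
  row 1: b11 a2 a3 a4 a5 b16 b17 b18
  row 2: a1 b22 a3 a4 b25 a6 a7 a8
  row 3: a1 a2 b33 a4 a5 b36 a7 a8
  row 4: a1 a2 b43 b44 a5 a6 a7 a8
Rows 1 and 2 agree on C; apply C→H and equate their H entries.
Rows 1 and 3 agree on E; apply E→G and equate their G entries.
Rows 2 and 3 agree on A; apply A→E and equate their E entries.
Rows 1 and 2 agree on G, H; apply G, H→A and equate their A entries.
No row becomes fully distinguished — the join is lossy.

No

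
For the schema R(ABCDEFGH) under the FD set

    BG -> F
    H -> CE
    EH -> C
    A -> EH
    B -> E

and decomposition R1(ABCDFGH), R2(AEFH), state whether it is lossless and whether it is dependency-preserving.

Lossless test: (AFH)⁺ = {ACEFH}, which contains all of one fragment — lossless.
Dependency preservation: the restricted closure of {B} across the fragments never reaches {E}, so B → E cannot be enforced without a join — not preserved.

lossless but not dependency-preserving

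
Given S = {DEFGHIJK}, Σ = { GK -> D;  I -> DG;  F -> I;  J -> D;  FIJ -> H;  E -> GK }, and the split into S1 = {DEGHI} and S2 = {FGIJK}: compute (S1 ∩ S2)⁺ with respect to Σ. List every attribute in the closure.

S1 ∩ S2 = {GI}.
I → DG applies, adding D
Closure: {DGI}.

DGI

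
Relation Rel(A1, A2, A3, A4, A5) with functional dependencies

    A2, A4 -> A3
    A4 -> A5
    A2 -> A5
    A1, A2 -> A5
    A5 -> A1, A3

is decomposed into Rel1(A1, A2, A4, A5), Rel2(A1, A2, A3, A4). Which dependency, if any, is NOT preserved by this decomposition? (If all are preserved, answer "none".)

Check A5 → A1, A3: no single fragment contains all of {A1, A3, A5}, and the restricted closure of {A5} across the fragments never reaches {A1, A3}.
A2, A4 → A3 is preserved.
A4 → A5 is preserved.
A2 → A5 is preserved.
A1, A2 → A5 is preserved.

A5 -> A1, A3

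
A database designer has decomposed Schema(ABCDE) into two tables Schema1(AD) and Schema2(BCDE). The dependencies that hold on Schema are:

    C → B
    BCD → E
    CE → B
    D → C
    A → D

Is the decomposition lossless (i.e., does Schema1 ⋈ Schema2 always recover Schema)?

Yes

Common attributes: Schema1 ∩ Schema2 = {D}.
Closure of {D}: D → C applies, adding C; C → B applies, adding B; BCD → E applies, adding E. So (D)⁺ = {BCDE}.
This closure contains every attribute of Schema2, so Schema1 ∩ Schema2 → Schema2. The join is lossless.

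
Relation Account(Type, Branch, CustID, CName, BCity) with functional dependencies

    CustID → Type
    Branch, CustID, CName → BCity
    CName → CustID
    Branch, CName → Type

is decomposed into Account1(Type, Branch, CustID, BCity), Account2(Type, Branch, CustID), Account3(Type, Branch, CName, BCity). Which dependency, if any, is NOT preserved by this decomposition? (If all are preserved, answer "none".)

CName → CustID

Check CName → CustID: no single fragment contains all of {CustID, CName}, and the restricted closure of {CName} across the fragments never reaches {CustID}.
CustID → Type is preserved.
Branch, CustID, CName → BCity is preserved.
Branch, CName → Type is preserved.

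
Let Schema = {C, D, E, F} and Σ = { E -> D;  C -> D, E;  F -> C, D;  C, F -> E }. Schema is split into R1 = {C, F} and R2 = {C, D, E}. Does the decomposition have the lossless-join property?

Yes

Common attributes: R1 ∩ R2 = {C}.
Closure of {C}: C → D, E applies, adding D, E. So (C)⁺ = {C, D, E}.
This closure contains every attribute of R2, so R1 ∩ R2 → R2. The join is lossless.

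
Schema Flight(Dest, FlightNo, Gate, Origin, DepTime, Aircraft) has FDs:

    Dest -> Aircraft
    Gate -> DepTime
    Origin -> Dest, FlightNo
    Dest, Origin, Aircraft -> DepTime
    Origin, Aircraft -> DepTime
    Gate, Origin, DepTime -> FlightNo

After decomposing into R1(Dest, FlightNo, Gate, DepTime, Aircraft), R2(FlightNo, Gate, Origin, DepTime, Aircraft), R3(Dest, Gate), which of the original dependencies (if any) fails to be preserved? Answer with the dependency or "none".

Origin -> Dest, FlightNo

Check Origin → Dest, FlightNo: no single fragment contains all of {Dest, FlightNo, Origin}, and the restricted closure of {Origin} across the fragments never reaches {Dest, FlightNo}.
Dest → Aircraft is preserved.
Gate → DepTime is preserved.
Dest, Origin, Aircraft → DepTime is preserved.
Origin, Aircraft → DepTime is preserved.
Gate, Origin, DepTime → FlightNo is preserved.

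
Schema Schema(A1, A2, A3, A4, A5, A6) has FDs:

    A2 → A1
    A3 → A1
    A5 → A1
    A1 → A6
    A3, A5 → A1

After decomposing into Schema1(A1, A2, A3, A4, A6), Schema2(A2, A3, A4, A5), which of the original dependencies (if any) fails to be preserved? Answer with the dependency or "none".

Check A5 → A1: no single fragment contains all of {A1, A5}, and the restricted closure of {A5} across the fragments never reaches {A1}.
A2 → A1 is preserved.
A3 → A1 is preserved.
A1 → A6 is preserved.
A3, A5 → A1 is preserved.

A5 → A1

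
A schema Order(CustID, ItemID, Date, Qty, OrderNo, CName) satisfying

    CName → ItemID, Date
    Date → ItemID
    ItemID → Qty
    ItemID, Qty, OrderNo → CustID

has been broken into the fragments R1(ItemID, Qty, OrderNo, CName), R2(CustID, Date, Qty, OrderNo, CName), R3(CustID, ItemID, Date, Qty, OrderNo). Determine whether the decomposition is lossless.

Chase test. Columns are CustID, ItemID, Date, Qty, OrderNo, CName; row i has aⱼ where attribute j ∈ Ri, else bᵢⱼ.
Initial tableau (one row per fragment):
  row 1: b11 a2 b13 a4 a5 a6
  row 2: a1 b22 a3 a4 a5 a6
  row 3: a1 a2 a3 a4 a5 b36
Rows 1 and 2 agree on CName; apply CName→ItemID, Date and equate their ItemID, Date entries.
Rows 1 and 2 agree on ItemID, Qty, OrderNo; apply ItemID, Qty, OrderNo→CustID and equate their CustID entries.
Row 1 is now all distinguished symbols — the join is lossless.

Yes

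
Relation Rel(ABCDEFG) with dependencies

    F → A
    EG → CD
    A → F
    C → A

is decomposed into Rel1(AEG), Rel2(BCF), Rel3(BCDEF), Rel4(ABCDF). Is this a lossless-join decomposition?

Chase test. Columns are ABCDEFG; row i has aⱼ where attribute j ∈ Reli, else bᵢⱼ.
Initial tableau (one row per fragment):
  row 1: a1 b12 b13 b14 a5 b16 a7
  row 2: b21 a2 a3 b24 b25 a6 b27
  row 3: b31 a2 a3 a4 a5 a6 b37
  row 4: a1 a2 a3 a4 b45 a6 b47
Rows 2 and 3 agree on F; apply F→A and equate their A entries.
Rows 2 and 4 agree on F; apply F→A and equate their A entries.
Rows 1 and 2 agree on A; apply A→F and equate their F entries.
No row becomes fully distinguished — the join is lossy.

No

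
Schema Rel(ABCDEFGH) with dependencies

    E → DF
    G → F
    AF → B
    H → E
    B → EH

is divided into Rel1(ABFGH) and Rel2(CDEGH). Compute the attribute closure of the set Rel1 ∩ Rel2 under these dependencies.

DEFGH

Rel1 ∩ Rel2 = {GH}.
G → F applies, adding F
H → E applies, adding E
E → DF applies, adding D
Closure: {DEFGH}.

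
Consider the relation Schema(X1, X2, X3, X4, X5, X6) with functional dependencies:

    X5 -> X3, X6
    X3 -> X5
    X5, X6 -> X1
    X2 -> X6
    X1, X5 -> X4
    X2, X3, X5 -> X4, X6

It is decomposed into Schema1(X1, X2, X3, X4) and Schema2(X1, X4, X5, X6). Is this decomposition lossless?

No

Common attributes: Schema1 ∩ Schema2 = {X1, X4}.
No dependency enlarges {X1, X4}, so (X1, X4)⁺ = {X1, X4}.
The closure contains neither all of Schema1 = {X1, X2, X3, X4} nor all of Schema2 = {X1, X4, X5, X6}, so the common attributes are not a superkey of either fragment. The join is lossy.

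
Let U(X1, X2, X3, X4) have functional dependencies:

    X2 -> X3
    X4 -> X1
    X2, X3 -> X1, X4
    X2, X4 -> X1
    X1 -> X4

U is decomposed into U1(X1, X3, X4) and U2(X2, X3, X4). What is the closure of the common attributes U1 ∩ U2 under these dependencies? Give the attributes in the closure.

X1, X3, X4

U1 ∩ U2 = {X3, X4}.
X4 → X1 applies, adding X1
Closure: {X1, X3, X4}.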